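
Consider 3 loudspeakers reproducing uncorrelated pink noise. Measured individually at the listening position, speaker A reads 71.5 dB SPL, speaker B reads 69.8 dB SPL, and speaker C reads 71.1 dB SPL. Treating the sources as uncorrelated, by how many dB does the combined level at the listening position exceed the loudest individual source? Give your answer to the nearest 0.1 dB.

Uncorrelated sources add in intensity (power), not in dB.
L_total = 10·log₁₀(10^(71.5/10) + 10^(69.8/10) + 10^(71.1/10)) = 75.63 dB SPL.
Excess over the loudest (71.5 dB): 75.63 − 71.5 = 4.1 dB.

4.1 dB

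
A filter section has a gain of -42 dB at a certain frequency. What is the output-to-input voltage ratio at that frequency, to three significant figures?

0.00794

Voltage ratio = 10^(dB/20).
10^(-42/20) = 10^(-2.100) = 0.00794.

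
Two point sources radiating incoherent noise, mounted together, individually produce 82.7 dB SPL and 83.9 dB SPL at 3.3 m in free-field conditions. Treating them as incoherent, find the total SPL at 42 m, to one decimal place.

64.3 dB SPL

Combined at 3.3 m: 10·log₁₀(10^(82.7/10)+10^(83.9/10)) = 86.35 dB SPL.
Then apply −20·log₁₀(42/3.3) = -22.09 dB → 64.3 dB SPL.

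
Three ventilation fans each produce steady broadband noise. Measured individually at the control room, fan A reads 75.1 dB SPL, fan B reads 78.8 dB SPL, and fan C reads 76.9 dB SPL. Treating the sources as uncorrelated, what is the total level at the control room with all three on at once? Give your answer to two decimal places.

81.96 dB SPL

Uncorrelated sources add in intensity (power), not in dB.
L_total = 10·log₁₀(10^(75.1/10) + 10^(78.8/10) + 10^(76.9/10)) = 10·log₁₀(157200000) = 81.96 dB SPL.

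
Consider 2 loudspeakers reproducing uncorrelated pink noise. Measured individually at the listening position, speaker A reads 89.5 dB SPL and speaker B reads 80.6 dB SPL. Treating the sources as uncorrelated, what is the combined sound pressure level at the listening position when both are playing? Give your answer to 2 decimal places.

90.03 dB SPL

Add the sources as powers (linear), then convert back to dB:
L_total = 10·log₁₀(10^(89.5/10) + 10^(80.6/10)) = 10·log₁₀(1006000000) = 90.03 dB SPL.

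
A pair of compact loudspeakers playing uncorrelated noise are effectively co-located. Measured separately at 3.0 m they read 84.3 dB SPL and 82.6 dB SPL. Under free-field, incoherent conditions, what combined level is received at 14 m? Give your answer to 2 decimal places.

Combined at 3.0 m: 10·log₁₀(10^(84.3/10)+10^(82.6/10)) = 86.543 dB SPL.
Then apply −20·log₁₀(14/3.0) = -13.380 dB → 73.16 dB SPL.

73.16 dB SPL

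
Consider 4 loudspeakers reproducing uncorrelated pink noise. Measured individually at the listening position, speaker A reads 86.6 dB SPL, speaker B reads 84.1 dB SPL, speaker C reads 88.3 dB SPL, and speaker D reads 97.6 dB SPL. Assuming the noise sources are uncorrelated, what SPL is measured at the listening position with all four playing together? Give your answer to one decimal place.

Add the sources as powers (linear), then convert back to dB:
L_total = 10·log₁₀(10^(86.6/10) + 10^(84.1/10) + 10^(88.3/10) + 10^(97.6/10)) = 10·log₁₀(7145000000) = 98.5 dB SPL.

98.5 dB SPL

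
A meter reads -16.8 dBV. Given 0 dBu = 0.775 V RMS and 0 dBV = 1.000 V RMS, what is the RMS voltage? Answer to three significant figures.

0.145 V

V = 1.000 V × 10^(-16.8/20).
= 1.000 × 0.1445 = 0.145 V.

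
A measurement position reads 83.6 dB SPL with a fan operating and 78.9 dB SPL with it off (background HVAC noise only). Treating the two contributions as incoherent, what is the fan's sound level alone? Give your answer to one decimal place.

81.8 dB SPL

Subtract intensities: L_src = 10·log₁₀(10^(L_total/10) − 10^(L_bg/10)).
L_src = 10·log₁₀(10^(83.6/10) − 10^(78.9/10)) = 10·log₁₀(151500000) = 81.8 dB SPL.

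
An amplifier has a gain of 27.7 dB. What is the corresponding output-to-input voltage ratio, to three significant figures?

Voltage ratio = 10^(dB/20).
10^(27.7/20) = 10^(1.385) = 24.3.

24.3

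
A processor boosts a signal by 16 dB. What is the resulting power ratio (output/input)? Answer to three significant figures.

Power ratio = 10^(dB/10).
10^(16/10) = 10^(1.600) = 39.8.

39.8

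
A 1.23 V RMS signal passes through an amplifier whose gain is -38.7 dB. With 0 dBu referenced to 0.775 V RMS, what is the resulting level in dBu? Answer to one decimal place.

Input level: 20·log₁₀(1.23/0.775) = 4.01 dBu.
Output: 4.01 − 38.7 = -34.7 dBu.

-34.7 dBu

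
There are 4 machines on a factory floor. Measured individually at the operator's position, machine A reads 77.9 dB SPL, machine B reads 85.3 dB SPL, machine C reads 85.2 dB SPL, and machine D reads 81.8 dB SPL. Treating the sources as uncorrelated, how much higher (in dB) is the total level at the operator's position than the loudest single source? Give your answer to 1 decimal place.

Uncorrelated sources add in intensity (power), not in dB.
L_total = 10·log₁₀(10^(77.9/10) + 10^(85.3/10) + 10^(85.2/10) + 10^(81.8/10)) = 89.46 dB SPL.
Excess over the loudest (85.3 dB): 89.46 − 85.3 = 4.2 dB.

4.2 dB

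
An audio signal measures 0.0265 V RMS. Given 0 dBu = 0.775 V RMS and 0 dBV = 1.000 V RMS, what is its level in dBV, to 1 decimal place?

dBV = 20·log₁₀(V / 1.000 V).
20·log₁₀(0.0265/1.000) = -31.5 dBV.

-31.5 dBV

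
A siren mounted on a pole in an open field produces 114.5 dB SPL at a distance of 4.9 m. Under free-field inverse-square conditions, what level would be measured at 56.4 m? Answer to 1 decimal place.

For a point source in a free field, ΔL = −20·log₁₀(d₂/d₁).
ΔL = −20·log₁₀(56.4/4.9) = -21.22 dB, so L₂ = 114.5 + (-21.22) = 93.3 dB SPL.

93.3 dB SPL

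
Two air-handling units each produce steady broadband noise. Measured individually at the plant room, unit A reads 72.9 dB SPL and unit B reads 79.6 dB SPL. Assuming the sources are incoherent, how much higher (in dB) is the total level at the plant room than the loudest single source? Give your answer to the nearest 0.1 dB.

0.8 dB

Incoherent sources sum as intensities:
L_total = 10·log₁₀(10^(72.9/10) + 10^(79.6/10)) = 80.44 dB SPL.
Excess over the loudest (79.6 dB): 80.44 − 79.6 = 0.8 dB.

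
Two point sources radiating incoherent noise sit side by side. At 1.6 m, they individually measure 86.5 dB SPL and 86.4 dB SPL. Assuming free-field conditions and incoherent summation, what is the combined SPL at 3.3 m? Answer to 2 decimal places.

Combined at 1.6 m: 10·log₁₀(10^(86.5/10)+10^(86.4/10)) = 89.461 dB SPL.
Then apply −20·log₁₀(3.3/1.6) = -6.288 dB → 83.17 dB SPL.

83.17 dB SPL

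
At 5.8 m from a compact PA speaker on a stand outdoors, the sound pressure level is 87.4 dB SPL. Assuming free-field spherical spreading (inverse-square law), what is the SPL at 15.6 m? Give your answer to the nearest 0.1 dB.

78.8 dB SPL

Inverse-square spreading gives ΔL = −20·log₁₀(d₂/d₁).
ΔL = −20·log₁₀(15.6/5.8) = -8.59 dB, so L₂ = 87.4 + (-8.59) = 78.8 dB SPL.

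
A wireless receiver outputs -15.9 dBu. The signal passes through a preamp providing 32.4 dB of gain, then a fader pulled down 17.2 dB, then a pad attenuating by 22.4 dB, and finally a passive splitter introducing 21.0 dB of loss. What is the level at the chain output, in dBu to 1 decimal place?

Cascaded gains and losses add directly in dB.
-15.9 + 32.4 − 17.2 − 22.4 − 21.0 = -44.1 dBu.

-44.1 dBu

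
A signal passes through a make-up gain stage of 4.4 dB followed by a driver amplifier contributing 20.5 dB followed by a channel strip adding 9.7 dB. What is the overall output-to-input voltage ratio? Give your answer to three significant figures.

Net gain = 4.4 + 20.5 + 9.7 = 34.6 dB.
Voltage ratio = 10^(34.6/20) = 53.7.

53.7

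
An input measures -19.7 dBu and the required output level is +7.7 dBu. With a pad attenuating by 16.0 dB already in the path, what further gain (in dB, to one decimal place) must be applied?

The required make-up gain is the shortfall in the dB sum.
G = +7.7 − (-19.7) + 16.0 = 43.4 dB.

43.4 dB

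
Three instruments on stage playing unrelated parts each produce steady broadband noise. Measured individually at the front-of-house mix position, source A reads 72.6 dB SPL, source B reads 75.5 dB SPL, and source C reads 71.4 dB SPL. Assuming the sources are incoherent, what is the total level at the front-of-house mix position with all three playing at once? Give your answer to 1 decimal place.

Uncorrelated sources add in intensity (power), not in dB.
L_total = 10·log₁₀(10^(72.6/10) + 10^(75.5/10) + 10^(71.4/10)) = 10·log₁₀(67480000) = 78.3 dB SPL.

78.3 dB SPL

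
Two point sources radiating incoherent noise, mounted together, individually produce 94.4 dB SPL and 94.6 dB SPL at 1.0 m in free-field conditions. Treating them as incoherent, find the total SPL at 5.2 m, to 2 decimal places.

Combined at 1.0 m: 10·log₁₀(10^(94.4/10)+10^(94.6/10)) = 97.511 dB SPL.
Then apply −20·log₁₀(5.2/1.0) = -14.320 dB → 83.19 dB SPL.

83.19 dB SPL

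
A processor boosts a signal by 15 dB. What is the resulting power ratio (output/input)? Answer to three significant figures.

31.6

Power ratio = 10^(dB/10).
10^(15/10) = 10^(1.500) = 31.6.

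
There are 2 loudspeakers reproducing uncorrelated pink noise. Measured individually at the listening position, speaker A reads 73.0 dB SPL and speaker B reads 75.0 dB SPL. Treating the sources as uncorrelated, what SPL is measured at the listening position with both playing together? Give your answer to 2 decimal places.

Uncorrelated sources add in intensity (power), not in dB.
L_total = 10·log₁₀(10^(73.0/10) + 10^(75.0/10)) = 10·log₁₀(51580000) = 77.12 dB SPL.

77.12 dB SPL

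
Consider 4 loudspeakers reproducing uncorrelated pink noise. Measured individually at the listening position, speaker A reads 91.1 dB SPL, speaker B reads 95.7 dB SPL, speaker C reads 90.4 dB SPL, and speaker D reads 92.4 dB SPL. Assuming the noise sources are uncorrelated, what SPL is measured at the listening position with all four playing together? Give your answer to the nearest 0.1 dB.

98.9 dB SPL

Add the sources as powers (linear), then convert back to dB:
L_total = 10·log₁₀(10^(91.1/10) + 10^(95.7/10) + 10^(90.4/10) + 10^(92.4/10)) = 10·log₁₀(7838000000) = 98.9 dB SPL.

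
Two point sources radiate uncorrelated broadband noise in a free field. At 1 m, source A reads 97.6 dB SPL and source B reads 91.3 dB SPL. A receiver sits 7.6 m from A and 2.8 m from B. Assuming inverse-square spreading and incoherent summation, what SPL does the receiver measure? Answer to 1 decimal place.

84.3 dB SPL

At the listener: L_A = 97.6 − 20·log₁₀(7.6) = 79.98 dB; L_B = 91.3 − 20·log₁₀(2.8) = 82.36 dB.
Combined: 10·log₁₀(10^(79.98/10)+10^(82.36/10)) = 84.3 dB SPL.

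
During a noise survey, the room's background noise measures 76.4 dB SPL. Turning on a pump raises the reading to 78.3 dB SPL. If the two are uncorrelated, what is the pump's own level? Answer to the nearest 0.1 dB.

Remove the background by subtracting linear intensities:
L_src = 10·log₁₀(10^(78.3/10) − 10^(76.4/10)) = 10·log₁₀(23960000) = 73.8 dB SPL.

73.8 dB SPL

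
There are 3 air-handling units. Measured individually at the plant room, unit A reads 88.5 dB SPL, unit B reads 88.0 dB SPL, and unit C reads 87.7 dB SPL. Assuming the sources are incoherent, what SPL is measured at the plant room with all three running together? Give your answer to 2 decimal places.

92.85 dB SPL

Add the sources as powers (linear), then convert back to dB:
L_total = 10·log₁₀(10^(88.5/10) + 10^(88.0/10) + 10^(87.7/10)) = 10·log₁₀(1928000000) = 92.85 dB SPL.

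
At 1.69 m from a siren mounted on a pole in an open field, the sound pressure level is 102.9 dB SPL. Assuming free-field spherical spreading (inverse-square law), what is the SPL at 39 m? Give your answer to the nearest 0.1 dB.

For a point source in a free field, ΔL = −20·log₁₀(d₂/d₁).
ΔL = −20·log₁₀(39/1.69) = -27.26 dB, so L₂ = 102.9 + (-27.26) = 75.6 dB SPL.

75.6 dB SPL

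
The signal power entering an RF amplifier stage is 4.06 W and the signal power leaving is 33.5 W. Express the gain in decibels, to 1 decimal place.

9.2 dB

For a power ratio, dB = 10·log₁₀(P₂/P₁).
10·log₁₀(33.5/4.06) = 10·log₁₀(8.251) = 9.2 dB.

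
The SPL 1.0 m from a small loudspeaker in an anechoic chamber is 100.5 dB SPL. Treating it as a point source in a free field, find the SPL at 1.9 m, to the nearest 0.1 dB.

94.9 dB SPL

Inverse-square spreading gives ΔL = −20·log₁₀(d₂/d₁).
ΔL = −20·log₁₀(1.9/1.0) = -5.58 dB, so L₂ = 100.5 + (-5.58) = 94.9 dB SPL.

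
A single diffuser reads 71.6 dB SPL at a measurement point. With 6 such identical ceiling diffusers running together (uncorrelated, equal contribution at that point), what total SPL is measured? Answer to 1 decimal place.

79.4 dB SPL

6 equal incoherent sources raise the level by 10·log₁₀(6) = 7.78 dB.
L_total = 71.6 + 7.78 = 79.4 dB SPL.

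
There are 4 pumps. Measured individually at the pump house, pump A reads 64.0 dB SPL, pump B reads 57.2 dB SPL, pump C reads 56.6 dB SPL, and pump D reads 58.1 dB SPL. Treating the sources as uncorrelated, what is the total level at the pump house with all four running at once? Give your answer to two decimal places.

Incoherent sources sum as intensities:
L_total = 10·log₁₀(10^(64.0/10) + 10^(57.2/10) + 10^(56.6/10) + 10^(58.1/10)) = 10·log₁₀(4139000) = 66.17 dB SPL.

66.17 dB SPL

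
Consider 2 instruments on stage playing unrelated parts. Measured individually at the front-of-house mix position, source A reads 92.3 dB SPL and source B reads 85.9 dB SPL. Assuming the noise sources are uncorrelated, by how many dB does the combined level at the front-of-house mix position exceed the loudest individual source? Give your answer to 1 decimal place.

0.9 dB

Uncorrelated sources add in intensity (power), not in dB.
L_total = 10·log₁₀(10^(92.3/10) + 10^(85.9/10)) = 93.20 dB SPL.
Excess over the loudest (92.3 dB): 93.20 − 92.3 = 0.9 dB.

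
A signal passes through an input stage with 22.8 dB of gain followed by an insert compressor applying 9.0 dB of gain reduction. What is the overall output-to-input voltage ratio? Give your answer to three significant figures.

Net gain = 22.8 + (−9.0) = 13.8 dB.
Voltage ratio = 10^(13.8/20) = 4.90.

4.90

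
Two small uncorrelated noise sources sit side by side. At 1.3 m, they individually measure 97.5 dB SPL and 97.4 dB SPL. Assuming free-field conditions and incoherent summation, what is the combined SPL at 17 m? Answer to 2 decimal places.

78.13 dB SPL

Combined at 1.3 m: 10·log₁₀(10^(97.5/10)+10^(97.4/10)) = 100.461 dB SPL.
Then apply −20·log₁₀(17/1.3) = -22.330 dB → 78.13 dB SPL.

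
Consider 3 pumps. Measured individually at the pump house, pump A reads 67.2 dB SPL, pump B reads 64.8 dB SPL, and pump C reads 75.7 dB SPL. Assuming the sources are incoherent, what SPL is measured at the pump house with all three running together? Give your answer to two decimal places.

Add the sources as powers (linear), then convert back to dB:
L_total = 10·log₁₀(10^(67.2/10) + 10^(64.8/10) + 10^(75.7/10)) = 10·log₁₀(45420000) = 76.57 dB SPL.

76.57 dB SPL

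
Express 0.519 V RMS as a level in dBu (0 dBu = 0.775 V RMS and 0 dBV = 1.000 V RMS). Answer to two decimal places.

dBu = 20·log₁₀(V / 0.775 V).
20·log₁₀(0.519/0.775) = -3.48 dBu.

-3.48 dBu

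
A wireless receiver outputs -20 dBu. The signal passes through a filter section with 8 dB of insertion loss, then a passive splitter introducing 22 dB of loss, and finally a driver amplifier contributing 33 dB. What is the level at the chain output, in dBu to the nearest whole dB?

-17 dBu

In dB, series stages simply add:
-20 − 8 − 22 + 33 = -17 dBu.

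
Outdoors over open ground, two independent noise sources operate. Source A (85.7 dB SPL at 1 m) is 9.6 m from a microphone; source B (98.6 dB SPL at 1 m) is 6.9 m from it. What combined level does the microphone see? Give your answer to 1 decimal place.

81.9 dB SPL

At the listener: L_A = 85.7 − 20·log₁₀(9.6) = 66.05 dB; L_B = 98.6 − 20·log₁₀(6.9) = 81.82 dB.
Combined: 10·log₁₀(10^(66.05/10)+10^(81.82/10)) = 81.9 dB SPL.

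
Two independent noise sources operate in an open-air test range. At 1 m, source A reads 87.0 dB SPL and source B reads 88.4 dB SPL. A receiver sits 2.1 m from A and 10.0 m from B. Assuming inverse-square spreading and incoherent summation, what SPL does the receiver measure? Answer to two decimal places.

80.81 dB SPL

At the listener: L_A = 87.0 − 20·log₁₀(2.1) = 80.556 dB; L_B = 88.4 − 20·log₁₀(10.0) = 68.400 dB.
Combined: 10·log₁₀(10^(80.556/10)+10^(68.400/10)) = 80.81 dB SPL.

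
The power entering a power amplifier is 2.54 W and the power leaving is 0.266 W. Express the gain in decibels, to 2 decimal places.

For a power ratio, dB = 10·log₁₀(P₂/P₁).
10·log₁₀(0.266/2.54) = 10·log₁₀(0.1047) = -9.80 dB.

-9.80 dB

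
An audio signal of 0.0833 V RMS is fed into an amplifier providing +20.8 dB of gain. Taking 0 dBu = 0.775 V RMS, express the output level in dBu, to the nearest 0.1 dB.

+1.4 dBu

Input level: 20·log₁₀(0.0833/0.775) = -19.37 dBu.
Output: -19.37 + 20.8 = +1.4 dBu.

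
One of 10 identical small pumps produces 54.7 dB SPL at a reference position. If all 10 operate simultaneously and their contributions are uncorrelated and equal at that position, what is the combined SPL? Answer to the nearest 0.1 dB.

64.7 dB SPL

10 equal incoherent sources raise the level by 10·log₁₀(10) = 10.00 dB.
L_total = 54.7 + 10.00 = 64.7 dB SPL.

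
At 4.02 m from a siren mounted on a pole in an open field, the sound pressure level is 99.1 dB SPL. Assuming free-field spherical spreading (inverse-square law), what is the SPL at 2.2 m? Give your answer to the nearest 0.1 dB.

For a point source in a free field, ΔL = −20·log₁₀(d₂/d₁).
ΔL = −20·log₁₀(2.2/4.02) = 5.24 dB, so L₂ = 99.1 + (5.24) = 104.3 dB SPL.

104.3 dB SPL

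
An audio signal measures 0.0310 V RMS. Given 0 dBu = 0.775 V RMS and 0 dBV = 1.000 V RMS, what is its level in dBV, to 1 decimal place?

-30.2 dBV

dBV = 20·log₁₀(V / 1.000 V).
20·log₁₀(0.0310/1.000) = -30.2 dBV.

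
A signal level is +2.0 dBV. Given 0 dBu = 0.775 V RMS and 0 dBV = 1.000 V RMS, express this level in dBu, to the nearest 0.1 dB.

The offset between the scales is 20·log₁₀(0.775/1.000) = −2.214 dB.
So dBu = +2.0 + 2.214 = +4.2 dBu.

+4.2 dBu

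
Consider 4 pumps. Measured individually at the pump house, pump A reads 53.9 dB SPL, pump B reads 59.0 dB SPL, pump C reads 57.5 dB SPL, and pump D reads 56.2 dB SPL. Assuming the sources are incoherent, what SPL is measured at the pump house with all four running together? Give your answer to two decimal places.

63.05 dB SPL

Incoherent sources sum as intensities:
L_total = 10·log₁₀(10^(53.9/10) + 10^(59.0/10) + 10^(57.5/10) + 10^(56.2/10)) = 10·log₁₀(2019000) = 63.05 dB SPL.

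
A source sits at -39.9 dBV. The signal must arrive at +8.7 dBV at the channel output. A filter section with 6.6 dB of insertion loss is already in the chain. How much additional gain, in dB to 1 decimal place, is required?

The required make-up gain is the shortfall in the dB sum.
G = +8.7 − (-39.9) + 6.6 = 55.2 dB.

55.2 dB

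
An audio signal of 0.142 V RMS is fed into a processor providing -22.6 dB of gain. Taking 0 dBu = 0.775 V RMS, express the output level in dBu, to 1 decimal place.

-37.3 dBu

Input level: 20·log₁₀(0.142/0.775) = -14.74 dBu.
Output: -14.74 − 22.6 = -37.3 dBu.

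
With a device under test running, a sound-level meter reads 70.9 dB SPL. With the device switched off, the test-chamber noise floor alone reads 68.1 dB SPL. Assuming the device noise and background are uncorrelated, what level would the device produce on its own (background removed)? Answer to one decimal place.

67.7 dB SPL

Subtract intensities: L_src = 10·log₁₀(10^(L_total/10) − 10^(L_bg/10)).
L_src = 10·log₁₀(10^(70.9/10) − 10^(68.1/10)) = 10·log₁₀(5846000) = 67.7 dB SPL.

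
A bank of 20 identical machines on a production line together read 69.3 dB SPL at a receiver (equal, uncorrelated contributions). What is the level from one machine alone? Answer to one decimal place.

56.3 dB SPL

20 equal incoherent sources add 10·log₁₀(20) = 13.01 dB over one source.
L_one = 69.3 − 13.01 = 56.3 dB SPL.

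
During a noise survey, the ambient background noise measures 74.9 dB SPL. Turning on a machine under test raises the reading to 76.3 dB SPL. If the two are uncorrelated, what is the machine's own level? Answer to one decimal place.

70.7 dB SPL

Subtract intensities: L_src = 10·log₁₀(10^(L_total/10) − 10^(L_bg/10)).
L_src = 10·log₁₀(10^(76.3/10) − 10^(74.9/10)) = 10·log₁₀(11750000) = 70.7 dB SPL.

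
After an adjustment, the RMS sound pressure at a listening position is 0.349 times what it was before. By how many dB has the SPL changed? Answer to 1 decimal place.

SPL change from a pressure ratio uses the 20·log₁₀ form:
20·log₁₀(0.349) = -9.1 dB.

-9.1 dB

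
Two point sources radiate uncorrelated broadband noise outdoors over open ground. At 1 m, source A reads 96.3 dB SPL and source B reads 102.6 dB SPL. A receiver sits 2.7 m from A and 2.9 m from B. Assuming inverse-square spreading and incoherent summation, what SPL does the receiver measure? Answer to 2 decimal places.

94.39 dB SPL

At the listener: L_A = 96.3 − 20·log₁₀(2.7) = 87.673 dB; L_B = 102.6 − 20·log₁₀(2.9) = 93.352 dB.
Combined: 10·log₁₀(10^(87.673/10)+10^(93.352/10)) = 94.39 dB SPL.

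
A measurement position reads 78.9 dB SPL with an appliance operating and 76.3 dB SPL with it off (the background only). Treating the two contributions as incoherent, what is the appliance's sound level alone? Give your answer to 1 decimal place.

Background correction is a power subtraction:
L_src = 10·log₁₀(10^(78.9/10) − 10^(76.3/10)) = 10·log₁₀(34970000) = 75.4 dB SPL.

75.4 dB SPL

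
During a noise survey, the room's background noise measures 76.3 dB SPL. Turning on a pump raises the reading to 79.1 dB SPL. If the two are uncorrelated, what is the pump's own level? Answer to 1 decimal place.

75.9 dB SPL

Subtract intensities: L_src = 10·log₁₀(10^(L_total/10) − 10^(L_bg/10)).
L_src = 10·log₁₀(10^(79.1/10) − 10^(76.3/10)) = 10·log₁₀(38630000) = 75.9 dB SPL.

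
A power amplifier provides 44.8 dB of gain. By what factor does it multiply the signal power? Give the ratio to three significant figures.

30200

Power ratio = 10^(dB/10).
10^(44.8/10) = 10^(4.480) = 30200.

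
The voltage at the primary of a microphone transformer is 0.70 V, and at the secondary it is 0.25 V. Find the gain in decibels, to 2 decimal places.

Voltage is an amplitude quantity, so gain = 20·log₁₀(V_out/V_in).
20·log₁₀(0.25/0.70) = 20·log₁₀(0.3571) = -8.94 dB.

-8.94 dB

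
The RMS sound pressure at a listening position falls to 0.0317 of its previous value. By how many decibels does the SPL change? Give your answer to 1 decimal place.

-30.0 dB

Sound pressure is an amplitude quantity: ΔL = 20·log₁₀(p₂/p₁).
20·log₁₀(0.0317) = -30.0 dB.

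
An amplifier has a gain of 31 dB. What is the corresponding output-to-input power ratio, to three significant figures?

Power ratio = 10^(dB/10).
10^(31/10) = 10^(3.100) = 1260.

1260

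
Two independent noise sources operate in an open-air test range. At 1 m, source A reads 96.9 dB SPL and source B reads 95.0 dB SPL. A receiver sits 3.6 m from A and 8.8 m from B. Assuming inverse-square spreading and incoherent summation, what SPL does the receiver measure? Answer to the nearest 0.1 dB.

At the listener: L_A = 96.9 − 20·log₁₀(3.6) = 85.77 dB; L_B = 95.0 − 20·log₁₀(8.8) = 76.11 dB.
Combined: 10·log₁₀(10^(85.77/10)+10^(76.11/10)) = 86.2 dB SPL.

86.2 dB SPL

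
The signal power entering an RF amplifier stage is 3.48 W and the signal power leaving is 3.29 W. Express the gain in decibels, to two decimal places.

-0.24 dB

For a power ratio, dB = 10·log₁₀(P₂/P₁).
10·log₁₀(3.29/3.48) = 10·log₁₀(0.9454) = -0.24 dB.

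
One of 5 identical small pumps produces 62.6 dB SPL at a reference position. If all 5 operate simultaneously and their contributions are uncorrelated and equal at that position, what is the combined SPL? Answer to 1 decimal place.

69.6 dB SPL

5 equal incoherent sources raise the level by 10·log₁₀(5) = 6.99 dB.
L_total = 62.6 + 6.99 = 69.6 dB SPL.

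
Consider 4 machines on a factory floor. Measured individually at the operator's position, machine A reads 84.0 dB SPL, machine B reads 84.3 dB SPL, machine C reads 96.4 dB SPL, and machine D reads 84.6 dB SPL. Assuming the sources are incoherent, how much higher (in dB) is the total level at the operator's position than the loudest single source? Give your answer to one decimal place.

0.7 dB

Uncorrelated sources add in intensity (power), not in dB.
L_total = 10·log₁₀(10^(84.0/10) + 10^(84.3/10) + 10^(96.4/10) + 10^(84.6/10)) = 97.14 dB SPL.
Excess over the loudest (96.4 dB): 97.14 − 96.4 = 0.7 dB.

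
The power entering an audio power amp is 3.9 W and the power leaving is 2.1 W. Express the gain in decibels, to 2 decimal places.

-2.69 dB

Power ratio → dB uses the 10·log₁₀ form:
10·log₁₀(2.1/3.9) = 10·log₁₀(0.5385) = -2.69 dB.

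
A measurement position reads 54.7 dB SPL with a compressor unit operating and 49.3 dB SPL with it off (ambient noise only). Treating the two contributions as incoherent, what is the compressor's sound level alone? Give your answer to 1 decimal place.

Background correction is a power subtraction:
L_src = 10·log₁₀(10^(54.7/10) − 10^(49.3/10)) = 10·log₁₀(210000) = 53.2 dB SPL.

53.2 dB SPL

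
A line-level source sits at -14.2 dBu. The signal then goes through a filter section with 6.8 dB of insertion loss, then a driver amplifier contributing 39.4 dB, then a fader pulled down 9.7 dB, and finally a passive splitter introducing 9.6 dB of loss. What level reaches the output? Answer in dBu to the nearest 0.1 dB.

-0.9 dBu

In dB, series stages simply add:
-14.2 − 6.8 + 39.4 − 9.7 − 9.6 = -0.9 dBu.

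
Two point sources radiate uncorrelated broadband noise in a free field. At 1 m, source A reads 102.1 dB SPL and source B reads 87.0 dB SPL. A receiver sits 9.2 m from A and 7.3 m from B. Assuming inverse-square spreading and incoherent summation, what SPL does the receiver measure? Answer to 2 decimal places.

83.03 dB SPL

At the listener: L_A = 102.1 − 20·log₁₀(9.2) = 82.824 dB; L_B = 87.0 − 20·log₁₀(7.3) = 69.734 dB.
Combined: 10·log₁₀(10^(82.824/10)+10^(69.734/10)) = 83.03 dB SPL.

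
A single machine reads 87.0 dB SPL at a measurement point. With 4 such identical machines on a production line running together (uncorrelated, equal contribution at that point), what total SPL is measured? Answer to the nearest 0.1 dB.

93.0 dB SPL

4 equal incoherent sources raise the level by 10·log₁₀(4) = 6.02 dB.
L_total = 87.0 + 6.02 = 93.0 dB SPL.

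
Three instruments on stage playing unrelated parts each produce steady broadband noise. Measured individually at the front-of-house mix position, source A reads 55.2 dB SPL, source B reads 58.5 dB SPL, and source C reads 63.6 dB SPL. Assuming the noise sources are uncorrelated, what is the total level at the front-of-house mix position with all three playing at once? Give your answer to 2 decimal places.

Incoherent sources sum as intensities:
L_total = 10·log₁₀(10^(55.2/10) + 10^(58.5/10) + 10^(63.6/10)) = 10·log₁₀(3330000) = 65.22 dB SPL.

65.22 dB SPL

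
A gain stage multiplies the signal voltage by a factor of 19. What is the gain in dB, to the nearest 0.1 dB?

25.6 dB

For a voltage ratio, dB = 20·log₁₀(V₂/V₁).
20·log₁₀(19) = 25.6 dB.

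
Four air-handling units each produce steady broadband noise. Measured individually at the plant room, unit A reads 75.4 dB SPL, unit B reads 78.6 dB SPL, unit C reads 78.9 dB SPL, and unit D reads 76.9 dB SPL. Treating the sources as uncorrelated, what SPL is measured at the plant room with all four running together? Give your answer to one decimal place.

83.7 dB SPL

Incoherent sources sum as intensities:
L_total = 10·log₁₀(10^(75.4/10) + 10^(78.6/10) + 10^(78.9/10) + 10^(76.9/10)) = 10·log₁₀(233700000) = 83.7 dB SPL.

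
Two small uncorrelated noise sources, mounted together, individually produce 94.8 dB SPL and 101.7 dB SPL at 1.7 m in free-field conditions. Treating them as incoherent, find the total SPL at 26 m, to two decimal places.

78.82 dB SPL

Combined at 1.7 m: 10·log₁₀(10^(94.8/10)+10^(101.7/10)) = 102.507 dB SPL.
Then apply −20·log₁₀(26/1.7) = -23.690 dB → 78.82 dB SPL.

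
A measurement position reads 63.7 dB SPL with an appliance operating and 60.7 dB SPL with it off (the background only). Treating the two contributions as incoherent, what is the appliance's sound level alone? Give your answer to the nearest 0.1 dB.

60.7 dB SPL

Background correction is a power subtraction:
L_src = 10·log₁₀(10^(63.7/10) − 10^(60.7/10)) = 10·log₁₀(1169000) = 60.7 dB SPL.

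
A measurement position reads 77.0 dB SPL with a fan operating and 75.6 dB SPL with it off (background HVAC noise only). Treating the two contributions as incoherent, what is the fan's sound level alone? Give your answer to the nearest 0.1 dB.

Remove the background by subtracting linear intensities:
L_src = 10·log₁₀(10^(77.0/10) − 10^(75.6/10)) = 10·log₁₀(13810000) = 71.4 dB SPL.

71.4 dB SPL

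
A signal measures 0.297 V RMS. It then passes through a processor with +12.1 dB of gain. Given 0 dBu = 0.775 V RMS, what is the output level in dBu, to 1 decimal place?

+3.8 dBu

Input level: 20·log₁₀(0.297/0.775) = -8.33 dBu.
Output: -8.33 + 12.1 = +3.8 dBu.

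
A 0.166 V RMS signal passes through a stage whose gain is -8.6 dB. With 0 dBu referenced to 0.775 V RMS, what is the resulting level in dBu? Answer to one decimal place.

Input level: 20·log₁₀(0.166/0.775) = -13.38 dBu.
Output: -13.38 − 8.6 = -22.0 dBu.

-22.0 dBu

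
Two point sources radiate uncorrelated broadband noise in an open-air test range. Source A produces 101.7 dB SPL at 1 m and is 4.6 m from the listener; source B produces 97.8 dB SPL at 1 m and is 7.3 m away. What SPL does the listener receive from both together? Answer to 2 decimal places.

89.10 dB SPL

At the listener: L_A = 101.7 − 20·log₁₀(4.6) = 88.445 dB; L_B = 97.8 − 20·log₁₀(7.3) = 80.534 dB.
Combined: 10·log₁₀(10^(88.445/10)+10^(80.534/10)) = 89.10 dB SPL.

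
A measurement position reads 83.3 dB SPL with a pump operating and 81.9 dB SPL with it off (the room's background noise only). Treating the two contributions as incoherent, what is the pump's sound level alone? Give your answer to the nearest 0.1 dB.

77.7 dB SPL

Subtract intensities: L_src = 10·log₁₀(10^(L_total/10) − 10^(L_bg/10)).
L_src = 10·log₁₀(10^(83.3/10) − 10^(81.9/10)) = 10·log₁₀(58910000) = 77.7 dB SPL.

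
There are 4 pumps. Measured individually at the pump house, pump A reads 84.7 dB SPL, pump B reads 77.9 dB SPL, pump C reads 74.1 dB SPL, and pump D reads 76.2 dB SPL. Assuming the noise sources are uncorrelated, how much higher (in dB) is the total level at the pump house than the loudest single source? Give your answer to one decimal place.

1.6 dB

Incoherent sources sum as intensities:
L_total = 10·log₁₀(10^(84.7/10) + 10^(77.9/10) + 10^(74.1/10) + 10^(76.2/10)) = 86.28 dB SPL.
Excess over the loudest (84.7 dB): 86.28 − 84.7 = 1.6 dB.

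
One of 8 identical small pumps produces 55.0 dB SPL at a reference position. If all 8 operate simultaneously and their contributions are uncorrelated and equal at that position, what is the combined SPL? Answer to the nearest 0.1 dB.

64.0 dB SPL

8 equal incoherent sources raise the level by 10·log₁₀(8) = 9.03 dB.
L_total = 55.0 + 9.03 = 64.0 dB SPL.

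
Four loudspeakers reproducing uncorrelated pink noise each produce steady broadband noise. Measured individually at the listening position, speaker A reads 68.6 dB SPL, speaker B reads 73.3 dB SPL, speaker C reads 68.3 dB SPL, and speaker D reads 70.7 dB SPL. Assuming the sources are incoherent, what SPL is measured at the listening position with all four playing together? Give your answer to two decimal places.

Incoherent sources sum as intensities:
L_total = 10·log₁₀(10^(68.6/10) + 10^(73.3/10) + 10^(68.3/10) + 10^(70.7/10)) = 10·log₁₀(47130000) = 76.73 dB SPL.

76.73 dB SPL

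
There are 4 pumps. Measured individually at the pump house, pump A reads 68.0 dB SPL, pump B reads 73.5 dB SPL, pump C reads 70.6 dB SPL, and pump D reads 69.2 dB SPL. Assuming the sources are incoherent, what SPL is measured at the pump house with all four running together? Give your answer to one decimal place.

Incoherent sources sum as intensities:
L_total = 10·log₁₀(10^(68.0/10) + 10^(73.5/10) + 10^(70.6/10) + 10^(69.2/10)) = 10·log₁₀(48500000) = 76.9 dB SPL.

76.9 dB SPL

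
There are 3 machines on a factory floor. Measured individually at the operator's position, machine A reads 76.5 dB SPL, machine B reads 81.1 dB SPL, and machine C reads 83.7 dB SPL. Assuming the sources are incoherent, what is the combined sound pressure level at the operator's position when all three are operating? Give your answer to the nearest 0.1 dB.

86.1 dB SPL

Uncorrelated sources add in intensity (power), not in dB.
L_total = 10·log₁₀(10^(76.5/10) + 10^(81.1/10) + 10^(83.7/10)) = 10·log₁₀(407900000) = 86.1 dB SPL.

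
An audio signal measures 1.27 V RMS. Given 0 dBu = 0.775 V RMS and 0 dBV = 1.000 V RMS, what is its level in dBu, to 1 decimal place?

+4.3 dBu

dBu = 20·log₁₀(V / 0.775 V).
20·log₁₀(1.27/0.775) = +4.3 dBu.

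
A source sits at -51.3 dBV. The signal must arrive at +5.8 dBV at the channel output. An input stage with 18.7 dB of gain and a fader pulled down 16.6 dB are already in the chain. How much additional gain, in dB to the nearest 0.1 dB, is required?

55.0 dB

The required make-up gain is the shortfall in the dB sum.
G = +5.8 − (-51.3) − 18.7 + 16.6 = 55.0 dB.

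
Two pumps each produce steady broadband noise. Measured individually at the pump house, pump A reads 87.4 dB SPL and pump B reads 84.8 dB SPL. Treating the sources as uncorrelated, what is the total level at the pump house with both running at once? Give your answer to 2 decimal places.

Incoherent sources sum as intensities:
L_total = 10·log₁₀(10^(87.4/10) + 10^(84.8/10)) = 10·log₁₀(851500000) = 89.30 dB SPL.

89.30 dB SPL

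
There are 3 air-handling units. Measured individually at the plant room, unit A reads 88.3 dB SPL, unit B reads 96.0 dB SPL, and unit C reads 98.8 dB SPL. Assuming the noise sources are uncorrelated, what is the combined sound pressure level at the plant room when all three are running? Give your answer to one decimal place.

100.9 dB SPL

Add the sources as powers (linear), then convert back to dB:
L_total = 10·log₁₀(10^(88.3/10) + 10^(96.0/10) + 10^(98.8/10)) = 10·log₁₀(12243000000) = 100.9 dB SPL.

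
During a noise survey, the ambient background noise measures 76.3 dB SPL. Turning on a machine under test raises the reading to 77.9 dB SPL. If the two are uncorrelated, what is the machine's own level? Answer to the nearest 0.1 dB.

Subtract intensities: L_src = 10·log₁₀(10^(L_total/10) − 10^(L_bg/10)).
L_src = 10·log₁₀(10^(77.9/10) − 10^(76.3/10)) = 10·log₁₀(19000000) = 72.8 dB SPL.

72.8 dB SPL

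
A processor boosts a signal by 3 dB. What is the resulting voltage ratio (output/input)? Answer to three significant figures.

1.41

Voltage ratio = 10^(dB/20).
10^(3/20) = 10^(0.1500) = 1.41.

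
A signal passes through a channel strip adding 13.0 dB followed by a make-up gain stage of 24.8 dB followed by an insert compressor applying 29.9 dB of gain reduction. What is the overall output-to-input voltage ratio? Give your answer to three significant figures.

2.48

Net gain = 13.0 + 24.8 + (−29.9) = 7.9 dB.
Voltage ratio = 10^(7.9/20) = 2.48.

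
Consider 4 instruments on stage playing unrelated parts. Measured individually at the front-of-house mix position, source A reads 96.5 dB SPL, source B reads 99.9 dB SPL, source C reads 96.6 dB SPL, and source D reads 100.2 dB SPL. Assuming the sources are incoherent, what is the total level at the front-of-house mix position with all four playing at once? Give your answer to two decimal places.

Incoherent sources sum as intensities:
L_total = 10·log₁₀(10^(96.5/10) + 10^(99.9/10) + 10^(96.6/10) + 10^(100.2/10)) = 10·log₁₀(29281000000) = 104.67 dB SPL.

104.67 dB SPL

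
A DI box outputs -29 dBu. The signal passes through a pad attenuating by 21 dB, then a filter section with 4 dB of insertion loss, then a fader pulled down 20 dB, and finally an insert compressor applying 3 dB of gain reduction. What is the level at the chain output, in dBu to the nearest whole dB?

-77 dBu

In dB, series stages simply add:
-29 − 21 − 4 − 20 − 3 = -77 dBu.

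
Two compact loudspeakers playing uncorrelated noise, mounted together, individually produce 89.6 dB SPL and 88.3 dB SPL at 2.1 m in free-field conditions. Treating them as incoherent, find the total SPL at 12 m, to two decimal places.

Combined at 2.1 m: 10·log₁₀(10^(89.6/10)+10^(88.3/10)) = 92.009 dB SPL.
Then apply −20·log₁₀(12/2.1) = -15.139 dB → 76.87 dB SPL.

76.87 dB SPL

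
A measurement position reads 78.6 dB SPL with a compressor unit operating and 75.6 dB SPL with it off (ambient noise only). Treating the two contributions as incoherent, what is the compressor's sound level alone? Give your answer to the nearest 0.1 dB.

Subtract intensities: L_src = 10·log₁₀(10^(L_total/10) − 10^(L_bg/10)).
L_src = 10·log₁₀(10^(78.6/10) − 10^(75.6/10)) = 10·log₁₀(36140000) = 75.6 dB SPL.

75.6 dB SPL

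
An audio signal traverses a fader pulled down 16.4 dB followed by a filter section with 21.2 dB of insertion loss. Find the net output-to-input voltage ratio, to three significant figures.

0.0132

Net gain = (−16.4) + (−21.2) = -37.6 dB.
Voltage ratio = 10^(-37.6/20) = 0.0132.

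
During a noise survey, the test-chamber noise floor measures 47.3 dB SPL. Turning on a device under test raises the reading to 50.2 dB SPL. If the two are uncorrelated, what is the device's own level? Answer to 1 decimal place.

47.1 dB SPL

Remove the background by subtracting linear intensities:
L_src = 10·log₁₀(10^(50.2/10) − 10^(47.3/10)) = 10·log₁₀(51010) = 47.1 dB SPL.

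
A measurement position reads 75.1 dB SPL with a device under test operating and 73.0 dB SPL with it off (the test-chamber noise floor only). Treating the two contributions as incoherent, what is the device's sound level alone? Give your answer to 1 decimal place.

Background correction is a power subtraction:
L_src = 10·log₁₀(10^(75.1/10) − 10^(73.0/10)) = 10·log₁₀(12410000) = 70.9 dB SPL.

70.9 dB SPL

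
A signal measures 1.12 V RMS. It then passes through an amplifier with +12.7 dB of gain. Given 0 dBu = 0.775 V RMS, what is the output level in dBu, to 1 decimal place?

Input level: 20·log₁₀(1.12/0.775) = 3.20 dBu.
Output: 3.20 + 12.7 = +15.9 dBu.

+15.9 dBu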